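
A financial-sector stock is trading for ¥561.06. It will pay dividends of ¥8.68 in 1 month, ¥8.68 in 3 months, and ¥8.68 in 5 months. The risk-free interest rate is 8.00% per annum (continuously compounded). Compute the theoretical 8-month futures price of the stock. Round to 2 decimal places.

¥564.87

PV(dividends) I = 8.68·e^(−0.0800·1/12) + 8.68·e^(−0.0800·3/12) + 8.68·e^(−0.0800·5/12)
I = 8.6223 + 8.5081 + 8.3954 = 25.5258
F = (S − I)·e^(rT) = (561.06 − 25.5258) · e^(0.0800·8/12)
= 535.5342 · e^0.053333 = 535.5342 × 1.054781 = ¥564.87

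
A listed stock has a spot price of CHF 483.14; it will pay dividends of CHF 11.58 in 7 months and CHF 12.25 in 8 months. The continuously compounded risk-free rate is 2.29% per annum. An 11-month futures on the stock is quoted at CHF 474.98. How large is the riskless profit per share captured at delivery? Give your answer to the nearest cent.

PV(dividends) I = 11.58·e^(−0.0229·7/12) + 12.25·e^(−0.0229·8/12) = 23.4907
Fair futures F* = (S − I)·e^(rT) = (483.14 − 23.4907)·e^0.020992 = 459.6493 × 1.021214 = 469.4003
Market CHF 474.98 > fair 469.4003: forward overpriced → cash-and-carry (borrow at r, buy the stock and collect the dividends, short the forward).
Profit at T = |F_mkt − F*| = |474.98 − 469.4003| = CHF 5.58 per share

CHF 5.58 per share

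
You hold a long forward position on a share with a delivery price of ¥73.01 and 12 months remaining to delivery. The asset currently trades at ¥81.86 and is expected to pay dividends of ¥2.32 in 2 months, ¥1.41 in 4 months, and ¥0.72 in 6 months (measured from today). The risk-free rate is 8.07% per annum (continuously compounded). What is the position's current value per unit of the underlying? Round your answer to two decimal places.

PV(remaining dividends) I = 2.32·e^(−0.0807·2/12) + 1.41·e^(−0.0807·4/12) + 0.72·e^(−0.0807·6/12) = 4.3531
Current forward F = (S − I)·e^(rT) = (81.86 − 4.3531)·e^(0.0807·12/12) = 77.5069 × 1.084046 = 84.0210
Value (long) = (F − K)·e^(−rT) = (84.0210 − 73.01) × 0.922470 = 10.1573
Value = ¥10.16

¥10.16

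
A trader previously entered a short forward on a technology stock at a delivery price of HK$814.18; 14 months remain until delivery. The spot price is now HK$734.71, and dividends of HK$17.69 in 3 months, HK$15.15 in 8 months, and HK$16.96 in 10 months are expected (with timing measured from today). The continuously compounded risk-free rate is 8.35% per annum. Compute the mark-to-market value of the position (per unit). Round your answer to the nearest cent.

PV(remaining dividends) I = 17.69·e^(−0.0835·3/12) + 15.15·e^(−0.0835·8/12) + 16.96·e^(−0.0835·10/12) = 47.4742
Current forward F = (S − I)·e^(rT) = (734.71 − 47.4742)·e^(0.0835·14/12) = 687.2358 × 1.102320 = 757.5538
Value (long) = (F − K)·e^(−rT) = (757.5538 − 814.18) × 0.907178 = -51.3700
Short position value = −(long value) = HK$51.37

HK$51.37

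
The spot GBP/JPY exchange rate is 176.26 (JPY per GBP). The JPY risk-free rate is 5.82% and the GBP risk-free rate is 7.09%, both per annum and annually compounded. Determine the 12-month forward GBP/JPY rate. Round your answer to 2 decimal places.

174.17

By covered interest parity, F = S · (1+r_JPY)^T / (1+r_GBP)^T
= 176.26 × 1.058200 / 1.070900 = 176.26 × 0.988141
F = 174.17 JPY per GBP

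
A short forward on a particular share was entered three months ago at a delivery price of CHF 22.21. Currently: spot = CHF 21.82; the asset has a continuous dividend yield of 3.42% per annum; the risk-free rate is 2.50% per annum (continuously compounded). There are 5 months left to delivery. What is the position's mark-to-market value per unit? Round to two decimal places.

Current fair forward for the remaining 5 months: F = S·e^((r − q)·T), (r − q) = 0.0250 − 0.0342 = -0.0092
F = 21.82 · e^(-0.0092 × 5/12) = 21.82 × 0.996174 = 21.7365
Value of long forward = (F − K)·e^(−rT) = (21.7365 − 22.21) · e^(−0.0250·5/12)
= -0.4735 × 0.989637 = -0.47
Short position value = −(long value) = CHF 0.47

CHF 0.47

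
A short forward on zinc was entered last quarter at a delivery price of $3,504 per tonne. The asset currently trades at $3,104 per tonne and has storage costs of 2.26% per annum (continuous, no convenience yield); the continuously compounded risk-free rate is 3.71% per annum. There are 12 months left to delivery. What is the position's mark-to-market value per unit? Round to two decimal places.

Current fair forward for the remaining 12 months: F = S·e^((r + u)·T), (r + u) = 0.0371 + 0.0226 = 0.0597
F = 3104 · e^(0.0597 × 12/12) = 3104 × 1.06151804 = 3294.9520
Value of long forward = (F − K)·e^(−rT) = (3294.9520 − 3504) · e^(−0.0371·12/12)
= -209.0480 × 0.96357977 = -201.43
Short position value = −(long value) = $201.43

$201.43 per tonne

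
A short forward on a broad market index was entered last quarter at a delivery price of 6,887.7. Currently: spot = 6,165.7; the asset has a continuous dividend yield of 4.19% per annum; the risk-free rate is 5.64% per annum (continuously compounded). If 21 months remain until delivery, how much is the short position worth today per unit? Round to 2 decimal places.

Current fair forward for the remaining 21 months: F = S·e^((r − q)·T), (r − q) = 0.0564 − 0.0419 = 0.0145
F = 6165.7 · e^(0.0145 × 21/12) = 6165.7 × 1.02569969 = 6324.1566
Value of long forward = (F − K)·e^(−rT) = (6324.1566 − 6887.7) · e^(−0.0564·21/12)
= -563.5434 × 0.90601447 = -510.58
Short position value = −(long value) = 510.58

510.58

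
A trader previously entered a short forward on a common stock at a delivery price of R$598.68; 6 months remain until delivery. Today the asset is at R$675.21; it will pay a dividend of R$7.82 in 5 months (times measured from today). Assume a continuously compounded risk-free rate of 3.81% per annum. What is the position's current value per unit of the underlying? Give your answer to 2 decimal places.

PV(remaining dividends) I = 7.82·e^(−0.0381·5/12) = 7.6968
Current forward F = (S − I)·e^(rT) = (675.21 − 7.6968)·e^(0.0381·6/12) = 667.5132 × 1.019233 = 680.3515
Value (long) = (F − K)·e^(−rT) = (680.3515 − 598.68) × 0.981130 = 80.1304
Short position value = −(long value) = -R$80.13

-R$80.13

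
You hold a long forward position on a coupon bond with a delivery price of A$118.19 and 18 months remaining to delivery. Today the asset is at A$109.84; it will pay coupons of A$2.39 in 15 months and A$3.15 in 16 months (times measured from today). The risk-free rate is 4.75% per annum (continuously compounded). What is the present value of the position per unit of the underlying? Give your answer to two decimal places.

PV(remaining coupons) I = 2.39·e^(−0.0475·15/12) + 3.15·e^(−0.0475·16/12) = 5.2089
Current forward F = (S − I)·e^(rT) = (109.84 − 5.2089)·e^(0.0475·18/12) = 104.6311 × 1.073850 = 112.3581
Value (long) = (F − K)·e^(−rT) = (112.3581 − 118.19) × 0.931229 = -5.4308
Value = -A$5.43

-A$5.43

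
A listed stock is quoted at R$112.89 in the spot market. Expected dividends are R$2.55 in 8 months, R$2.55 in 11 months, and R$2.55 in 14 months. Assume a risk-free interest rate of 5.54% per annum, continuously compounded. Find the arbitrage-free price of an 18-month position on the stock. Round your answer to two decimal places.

R$114.77

PV(dividends) I = 2.55·e^(−0.0554·8/12) + 2.55·e^(−0.0554·11/12) + 2.55·e^(−0.0554·14/12)
I = 2.4575 + 2.4237 + 2.3904 = 7.2716
F = (S − I)·e^(rT) = (112.89 − 7.2716) · e^(0.0554·18/12)
= 105.6184 · e^0.083100 = 105.6184 × 1.086650 = R$114.77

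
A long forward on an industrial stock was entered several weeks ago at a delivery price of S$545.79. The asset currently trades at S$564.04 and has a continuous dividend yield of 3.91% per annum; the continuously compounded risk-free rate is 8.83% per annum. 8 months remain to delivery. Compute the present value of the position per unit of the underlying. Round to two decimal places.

S$34.94

Current fair forward for the remaining 8 months: F = S·e^((r − q)·T), (r − q) = 0.0883 − 0.0391 = 0.0492
F = 564.04 · e^(0.0492 × 8/12) = 564.04 × 1.033344 = 582.8473
Value of long forward = (F − K)·e^(−rT) = (582.8473 − 545.79) · e^(−0.0883·8/12)
= 37.0573 × 0.942832 = 34.94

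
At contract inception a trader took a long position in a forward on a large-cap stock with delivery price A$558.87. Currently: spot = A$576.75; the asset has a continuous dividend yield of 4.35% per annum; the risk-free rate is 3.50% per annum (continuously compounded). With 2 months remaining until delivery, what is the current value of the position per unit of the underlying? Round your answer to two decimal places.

A$16.96

Current fair forward for the remaining 2 months: F = S·e^((r − q)·T), (r − q) = 0.0350 − 0.0435 = -0.0085
F = 576.75 · e^(-0.0085 × 2/12) = 576.75 × 0.998584 = 575.9333
Value of long forward = (F − K)·e^(−rT) = (575.9333 − 558.87) · e^(−0.0350·2/12)
= 17.0633 × 0.994184 = 16.96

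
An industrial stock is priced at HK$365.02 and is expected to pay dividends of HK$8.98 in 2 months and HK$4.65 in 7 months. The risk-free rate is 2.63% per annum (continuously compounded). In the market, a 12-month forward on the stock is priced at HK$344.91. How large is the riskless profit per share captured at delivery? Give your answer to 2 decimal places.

HK$15.96 per share

PV(dividends) I = 8.98·e^(−0.0263·2/12) + 4.65·e^(−0.0263·7/12) = 13.5199
Fair forward F* = (S − I)·e^(rT) = (365.02 − 13.5199)·e^0.026300 = 351.5001 × 1.026649 = 360.8672
Market HK$344.91 < fair 360.8672: forward underpriced → reverse cash-and-carry (short the stock, invest proceeds at r, pay the dividends, go long the forward).
Profit at T = |F_mkt − F*| = |344.91 − 360.8672| = HK$15.96 per share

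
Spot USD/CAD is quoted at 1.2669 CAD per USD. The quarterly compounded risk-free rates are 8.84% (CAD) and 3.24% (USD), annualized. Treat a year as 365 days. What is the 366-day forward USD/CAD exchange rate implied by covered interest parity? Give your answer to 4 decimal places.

By covered interest parity, F = S · (1+r_CAD/4)^(4T) / (1+r_USD/4)^(4T)
= 1.2669 × 1.091635 / 1.032887 = 1.2669 × 1.056877
F = 1.3390 CAD per USD

1.3390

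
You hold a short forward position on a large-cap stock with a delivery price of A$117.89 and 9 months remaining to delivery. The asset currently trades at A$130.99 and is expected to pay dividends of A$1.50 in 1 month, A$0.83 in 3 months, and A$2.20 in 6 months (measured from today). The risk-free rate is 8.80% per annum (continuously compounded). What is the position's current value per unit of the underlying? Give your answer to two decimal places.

-A$16.22

PV(remaining dividends) I = 1.50·e^(−0.0880·1/12) + 0.83·e^(−0.0880·3/12) + 2.20·e^(−0.0880·6/12) = 4.4063
Current forward F = (S − I)·e^(rT) = (130.99 − 4.4063)·e^(0.0880·9/12) = 126.5837 × 1.068227 = 135.2201
Value (long) = (F − K)·e^(−rT) = (135.2201 − 117.89) × 0.936131 = 16.2232
Short position value = −(long value) = -A$16.22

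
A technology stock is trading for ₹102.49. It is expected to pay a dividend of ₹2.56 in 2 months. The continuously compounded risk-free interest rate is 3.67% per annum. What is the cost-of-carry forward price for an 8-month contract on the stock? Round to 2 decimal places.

₹102.42

PV(dividends) I = 2.56·e^(−0.0367·2/12)
I = 2.5444
F = (S − I)·e^(rT) = (102.49 − 2.5444) · e^(0.0367·8/12)
= 99.9456 · e^0.024467 = 99.9456 × 1.024769 = ₹102.42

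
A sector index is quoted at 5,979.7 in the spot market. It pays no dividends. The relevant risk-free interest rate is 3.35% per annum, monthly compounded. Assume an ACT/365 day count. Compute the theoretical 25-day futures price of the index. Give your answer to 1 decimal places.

F = S · (1+r/12)^(12T)
= 5979.7 × 1.002294
F = 5,993.4

5,993.4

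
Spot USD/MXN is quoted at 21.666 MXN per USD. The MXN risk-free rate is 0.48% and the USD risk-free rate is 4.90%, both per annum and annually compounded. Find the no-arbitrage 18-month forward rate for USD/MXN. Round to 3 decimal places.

20.311

By covered interest parity, F = S · (1+r_MXN)^T / (1+r_USD)^T
= 21.666 × 1.007209 / 1.074393 = 21.666 × 0.937468
F = 20.311 MXN per USD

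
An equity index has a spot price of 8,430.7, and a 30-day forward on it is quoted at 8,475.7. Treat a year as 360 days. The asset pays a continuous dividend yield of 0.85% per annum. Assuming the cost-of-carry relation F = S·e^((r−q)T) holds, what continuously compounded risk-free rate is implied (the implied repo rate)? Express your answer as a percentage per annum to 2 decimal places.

7.24%

From F = S·e^((r−q)T): (r − q) = ln(F/S)/T
ln(8475.7/8430.7) = ln(1.005338) = 0.005324
(r − q) = 0.005324 / (30/360) = 0.063888
r = ln(F/S)/T + q = 0.063888 + 0.0085 = 0.072388
r = 7.24%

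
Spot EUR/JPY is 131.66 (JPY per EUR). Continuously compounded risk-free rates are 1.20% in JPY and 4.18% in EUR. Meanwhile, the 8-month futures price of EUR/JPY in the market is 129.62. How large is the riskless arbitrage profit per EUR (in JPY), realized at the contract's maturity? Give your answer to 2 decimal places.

0.55 per EUR (in JPY)

Fair futures: F* = S·e^(carry·T), with carry = (r_JPY − r_EUR) = 0.0120 − 0.0418 = -0.0298
F* = 131.66 · e^(-0.0298 × 8/12) = 131.66 · e^-0.019867 = 131.66 × 0.980329 = 129.0701
Market 129.62 > fair 129.0701: forward overpriced → cash-and-carry (buy spot, short the forward).
At maturity, profit = |F_mkt − F*| = |129.62 − 129.0701| = 0.55 per EUR (in JPY)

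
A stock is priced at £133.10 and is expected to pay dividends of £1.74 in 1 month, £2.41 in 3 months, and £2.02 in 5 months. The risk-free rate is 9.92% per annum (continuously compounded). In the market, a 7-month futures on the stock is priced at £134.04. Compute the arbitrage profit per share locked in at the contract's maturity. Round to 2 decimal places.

PV(dividends) I = 1.74·e^(−0.0992·1/12) + 2.41·e^(−0.0992·3/12) + 2.02·e^(−0.0992·5/12) = 6.0149
Fair futures F* = (S − I)·e^(rT) = (133.10 − 6.0149)·e^0.057867 = 127.0851 × 1.059574 = 134.6561
Market £134.04 < fair 134.6561: forward underpriced → reverse cash-and-carry (short the stock, invest proceeds at r, pay the dividends, go long the forward).
Profit at T = |F_mkt − F*| = |134.04 − 134.6561| = £0.62 per share

£0.62 per share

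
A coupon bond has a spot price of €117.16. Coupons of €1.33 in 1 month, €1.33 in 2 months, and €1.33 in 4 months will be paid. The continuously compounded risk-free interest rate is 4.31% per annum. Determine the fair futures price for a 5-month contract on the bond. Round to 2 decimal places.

PV(coupons) I = 1.33·e^(−0.0431·1/12) + 1.33·e^(−0.0431·2/12) + 1.33·e^(−0.0431·4/12)
I = 1.3252 + 1.3205 + 1.3110 = 3.9567
F = (S − I)·e^(rT) = (117.16 − 3.9567) · e^(0.0431·5/12)
= 113.2033 · e^0.017958 = 113.2033 × 1.018120 = €115.25

€115.25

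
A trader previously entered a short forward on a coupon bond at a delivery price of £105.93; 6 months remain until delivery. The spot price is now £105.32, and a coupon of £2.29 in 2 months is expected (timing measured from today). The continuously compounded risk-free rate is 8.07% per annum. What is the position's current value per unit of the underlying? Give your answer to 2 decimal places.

PV(remaining coupons) I = 2.29·e^(−0.0807·2/12) = 2.2594
Current forward F = (S − I)·e^(rT) = (105.32 − 2.2594)·e^(0.0807·6/12) = 103.0606 × 1.041175 = 107.3041
Value (long) = (F − K)·e^(−rT) = (107.3041 − 105.93) × 0.960453 = 1.3198
Short position value = −(long value) = -£1.32

-£1.32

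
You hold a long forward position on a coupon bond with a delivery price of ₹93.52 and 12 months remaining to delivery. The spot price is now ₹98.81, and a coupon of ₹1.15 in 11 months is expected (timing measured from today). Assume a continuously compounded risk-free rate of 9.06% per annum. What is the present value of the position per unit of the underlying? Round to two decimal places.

PV(remaining coupons) I = 1.15·e^(−0.0906·11/12) = 1.0584
Current forward F = (S − I)·e^(rT) = (98.81 − 1.0584)·e^(0.0906·12/12) = 97.7516 × 1.094831 = 107.0215
Value (long) = (F − K)·e^(−rT) = (107.0215 − 93.52) × 0.913383 = 12.3320
Value = ₹12.33

₹12.33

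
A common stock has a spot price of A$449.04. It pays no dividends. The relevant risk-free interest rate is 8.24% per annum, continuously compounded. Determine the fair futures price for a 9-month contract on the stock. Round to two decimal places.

A$477.67

F = S·e^(rT) = 449.04 · e^(0.0824 × 9/12)
= 449.04 · e^0.061800 = 449.04 × 1.063750
F = A$477.67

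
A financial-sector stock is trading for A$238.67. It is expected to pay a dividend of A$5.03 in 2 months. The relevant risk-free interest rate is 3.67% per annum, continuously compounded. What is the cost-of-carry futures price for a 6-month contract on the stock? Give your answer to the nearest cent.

PV(dividends) I = 5.03·e^(−0.0367·2/12)
I = 4.9993
F = (S − I)·e^(rT) = (238.67 − 4.9993) · e^(0.0367·6/12)
= 233.6707 · e^0.018350 = 233.6707 × 1.018519 = A$238.00

A$238.00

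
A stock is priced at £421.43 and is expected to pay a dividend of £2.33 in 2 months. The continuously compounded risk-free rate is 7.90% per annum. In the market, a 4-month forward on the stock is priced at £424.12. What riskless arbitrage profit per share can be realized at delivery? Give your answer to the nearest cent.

£6.19 per share

PV(dividends) I = 2.33·e^(−0.0790·2/12) = 2.2995
Fair forward F* = (S − I)·e^(rT) = (421.43 − 2.2995)·e^0.026333 = 419.1305 × 1.026683 = 430.3142
Market £424.12 < fair 430.3142: forward underpriced → reverse cash-and-carry (short the stock, invest proceeds at r, pay the dividends, go long the forward).
Profit at T = |F_mkt − F*| = |424.12 − 430.3142| = £6.19 per share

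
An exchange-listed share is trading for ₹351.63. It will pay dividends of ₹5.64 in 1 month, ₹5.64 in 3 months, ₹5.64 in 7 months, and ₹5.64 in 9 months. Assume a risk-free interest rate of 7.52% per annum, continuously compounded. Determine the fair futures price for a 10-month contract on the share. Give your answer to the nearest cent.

₹351.09

PV(dividends) I = 5.64·e^(−0.0752·1/12) + 5.64·e^(−0.0752·3/12) + 5.64·e^(−0.0752·7/12) + 5.64·e^(−0.0752·9/12)
I = 5.6048 + 5.5350 + 5.3979 + 5.3307 = 21.8684
F = (S − I)·e^(rT) = (351.63 − 21.8684) · e^(0.0752·10/12)
= 329.7616 · e^0.062667 = 329.7616 × 1.064672 = ₹351.09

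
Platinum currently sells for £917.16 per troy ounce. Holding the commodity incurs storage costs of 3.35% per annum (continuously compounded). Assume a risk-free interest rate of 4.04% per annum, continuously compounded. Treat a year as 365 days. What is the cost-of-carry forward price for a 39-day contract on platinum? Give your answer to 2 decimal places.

Net carry = r + u − y = 0.0404 + 0.0335 − 0.0000 = 0.0739
F = S·e^((r+u−y)T) = 917.16 · e^(0.0739 × 39/365) = 917.16 · e^0.007896
= 917.16 × 1.007927 = £924.43 per troy ounce

£924.43 per troy ounce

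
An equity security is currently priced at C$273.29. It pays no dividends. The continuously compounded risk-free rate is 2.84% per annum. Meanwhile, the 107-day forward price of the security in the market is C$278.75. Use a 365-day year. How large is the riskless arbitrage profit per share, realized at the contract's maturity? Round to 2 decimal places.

Fair forward: F* = S·e^(carry·T), with carry = r = 0.0284
F* = 273.29 · e^(0.0284 × 107/365) = 273.29 · e^0.008325 = 273.29 × 1.008360 = C$275.5747
Market C$278.75 > fair C$275.5747: forward overpriced → cash-and-carry (buy spot, short the forward).
At maturity, profit = |F_mkt − F*| = |278.75 − 275.5747| = C$3.18 per share

C$3.18 per share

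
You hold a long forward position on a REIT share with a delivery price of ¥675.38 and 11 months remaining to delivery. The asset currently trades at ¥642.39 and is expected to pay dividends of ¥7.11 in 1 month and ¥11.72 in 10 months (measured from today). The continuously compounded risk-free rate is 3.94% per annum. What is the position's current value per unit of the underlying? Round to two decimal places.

PV(remaining dividends) I = 7.11·e^(−0.0394·1/12) + 11.72·e^(−0.0394·10/12) = 18.4281
Current forward F = (S − I)·e^(rT) = (642.39 − 18.4281)·e^(0.0394·11/12) = 623.9619 × 1.036777 = 646.9093
Value (long) = (F − K)·e^(−rT) = (646.9093 − 675.38) × 0.964528 = -27.4608
Value = -¥27.46

-¥27.46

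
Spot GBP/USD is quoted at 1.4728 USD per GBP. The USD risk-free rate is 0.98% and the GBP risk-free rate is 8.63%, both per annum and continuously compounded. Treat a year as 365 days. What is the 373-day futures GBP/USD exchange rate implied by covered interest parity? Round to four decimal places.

F = S·e^((r_USD − r_GBP)T) = 1.4728 · e^((0.0098 − 0.0863) × 373/365)
= 1.4728 · e^-0.078177 = 1.4728 × 0.924801
F = 1.3620 USD per GBP

1.3620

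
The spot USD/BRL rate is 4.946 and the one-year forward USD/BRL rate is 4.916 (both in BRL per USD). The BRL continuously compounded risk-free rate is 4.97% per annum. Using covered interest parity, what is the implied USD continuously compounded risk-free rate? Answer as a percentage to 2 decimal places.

F = S·e^((r_BRL − r_USD)T) ⇒ r_USD = r_BRL − ln(F/S)/T
ln(4.916/4.946) = -0.006084; /(12/12) = -0.006084
r_USD = 0.0497 + 0.006084 = 0.055784
r_USD = 5.58%

5.58%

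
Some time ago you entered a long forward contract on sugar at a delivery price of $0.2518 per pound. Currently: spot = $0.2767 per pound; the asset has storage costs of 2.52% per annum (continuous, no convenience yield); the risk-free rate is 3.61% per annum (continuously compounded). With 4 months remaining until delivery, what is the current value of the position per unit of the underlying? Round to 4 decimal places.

$0.0302 per pound

Current fair forward for the remaining 4 months: F = S·e^((r + u)·T), (r + u) = 0.0361 + 0.0252 = 0.0613
F = 0.2767 · e^(0.0613 × 4/12) = 0.2767 × 1.020644 = 0.2824
Value of long forward = (F − K)·e^(−rT) = (0.2824 − 0.2518) · e^(−0.0361·4/12)
= 0.0306 × 0.988039 = 0.0302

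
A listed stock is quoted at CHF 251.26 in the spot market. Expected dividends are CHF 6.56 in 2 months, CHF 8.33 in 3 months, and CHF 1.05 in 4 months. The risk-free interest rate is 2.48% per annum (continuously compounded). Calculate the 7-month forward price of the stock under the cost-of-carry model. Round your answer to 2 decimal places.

PV(dividends) I = 6.56·e^(−0.0248·2/12) + 8.33·e^(−0.0248·3/12) + 1.05·e^(−0.0248·4/12)
I = 6.5329 + 8.2785 + 1.0414 = 15.8528
F = (S − I)·e^(rT) = (251.26 − 15.8528) · e^(0.0248·7/12)
= 235.4072 · e^0.014467 = 235.4072 × 1.014572 = CHF 238.84

CHF 238.84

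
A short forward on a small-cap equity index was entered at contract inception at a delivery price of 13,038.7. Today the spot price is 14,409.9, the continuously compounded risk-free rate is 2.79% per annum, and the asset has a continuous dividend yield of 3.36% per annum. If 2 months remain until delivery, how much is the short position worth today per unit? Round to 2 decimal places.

Current fair forward for the remaining 2 months: F = S·e^((r − q)·T), (r − q) = 0.0279 − 0.0336 = -0.0057
F = 14409.9 · e^(-0.0057 × 2/12) = 14409.9 × 0.99905045 = 14396.2171
Value of long forward = (F − K)·e^(−rT) = (14396.2171 − 13038.7) · e^(−0.0279·2/12)
= 1357.5171 × 0.99536079 = 1351.22
Short position value = −(long value) = -1351.22

-1351.22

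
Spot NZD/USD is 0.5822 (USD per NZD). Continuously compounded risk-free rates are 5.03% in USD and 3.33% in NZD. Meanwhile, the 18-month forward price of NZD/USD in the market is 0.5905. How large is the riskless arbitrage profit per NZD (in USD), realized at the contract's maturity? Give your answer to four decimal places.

Fair forward: F* = S·e^(carry·T), with carry = (r_USD − r_NZD) = 0.0503 − 0.0333 = 0.0170
F* = 0.5822 · e^(0.0170 × 18/12) = 0.5822 · e^0.025500 = 0.5822 × 1.025828 = 0.5972
Market 0.5905 < fair 0.5972: forward underpriced → reverse cash-and-carry (short spot, go long the forward).
At maturity, profit = |F_mkt − F*| = |0.5905 − 0.5972| = 0.0067 per NZD (in USD)

0.0067 per NZD (in USD)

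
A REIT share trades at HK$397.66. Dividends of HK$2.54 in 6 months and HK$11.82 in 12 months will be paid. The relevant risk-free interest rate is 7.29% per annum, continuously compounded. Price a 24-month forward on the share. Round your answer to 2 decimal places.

HK$444.53

PV(dividends) I = 2.54·e^(−0.0729·6/12) + 11.82·e^(−0.0729·12/12)
I = 2.4491 + 10.9890 = 13.4381
F = (S − I)·e^(rT) = (397.66 − 13.4381) · e^(0.0729·24/12)
= 384.2219 · e^0.145800 = 384.2219 × 1.156965 = HK$444.53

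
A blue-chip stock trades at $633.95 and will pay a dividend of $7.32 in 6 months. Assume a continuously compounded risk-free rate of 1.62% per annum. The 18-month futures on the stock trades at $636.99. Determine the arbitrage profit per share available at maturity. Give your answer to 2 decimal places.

PV(dividends) I = 7.32·e^(−0.0162·6/12) = 7.2609
Fair futures F* = (S − I)·e^(rT) = (633.95 − 7.2609)·e^0.024300 = 626.6891 × 1.024598 = 642.1044
Market $636.99 < fair 642.1044: forward underpriced → reverse cash-and-carry (short the stock, invest proceeds at r, pay the dividends, go long the forward).
Profit at T = |F_mkt − F*| = |636.99 − 642.1044| = $5.11 per share

$5.11 per share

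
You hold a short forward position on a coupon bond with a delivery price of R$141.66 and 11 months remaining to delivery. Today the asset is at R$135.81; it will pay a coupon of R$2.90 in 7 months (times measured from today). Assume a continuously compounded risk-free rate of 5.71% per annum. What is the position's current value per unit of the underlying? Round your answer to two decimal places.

PV(remaining coupons) I = 2.90·e^(−0.0571·7/12) = 2.8050
Current forward F = (S − I)·e^(rT) = (135.81 − 2.8050)·e^(0.0571·11/12) = 133.0050 × 1.053736 = 140.1522
Value (long) = (F − K)·e^(−rT) = (140.1522 − 141.66) × 0.949005 = -1.4309
Short position value = −(long value) = R$1.43

R$1.43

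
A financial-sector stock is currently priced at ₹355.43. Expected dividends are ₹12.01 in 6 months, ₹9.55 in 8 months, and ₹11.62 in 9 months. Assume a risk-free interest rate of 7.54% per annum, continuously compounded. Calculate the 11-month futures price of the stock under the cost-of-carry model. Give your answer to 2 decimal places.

PV(dividends) I = 12.01·e^(−0.0754·6/12) + 9.55·e^(−0.0754·8/12) + 11.62·e^(−0.0754·9/12)
I = 11.5657 + 9.0818 + 10.9811 = 31.6286
F = (S − I)·e^(rT) = (355.43 − 31.6286) · e^(0.0754·11/12)
= 323.8014 · e^0.069117 = 323.8014 × 1.071562 = ₹346.97

₹346.97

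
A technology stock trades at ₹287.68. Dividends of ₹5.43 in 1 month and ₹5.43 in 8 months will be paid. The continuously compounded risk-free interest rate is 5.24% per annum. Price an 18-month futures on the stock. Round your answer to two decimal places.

PV(dividends) I = 5.43·e^(−0.0524·1/12) + 5.43·e^(−0.0524·8/12)
I = 5.4063 + 5.2436 = 10.6499
F = (S − I)·e^(rT) = (287.68 − 10.6499) · e^(0.0524·18/12)
= 277.0301 · e^0.078600 = 277.0301 × 1.081772 = ₹299.68

₹299.68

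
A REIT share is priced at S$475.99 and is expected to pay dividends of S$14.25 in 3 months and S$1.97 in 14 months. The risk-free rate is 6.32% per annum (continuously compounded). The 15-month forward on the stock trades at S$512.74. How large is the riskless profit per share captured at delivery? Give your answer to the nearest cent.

S$14.78 per share

PV(dividends) I = 14.25·e^(−0.0632·3/12) + 1.97·e^(−0.0632·14/12) = 15.8566
Fair forward F* = (S − I)·e^(rT) = (475.99 − 15.8566)·e^0.079000 = 460.1334 × 1.082204 = 497.9582
Market S$512.74 > fair 497.9582: forward overpriced → cash-and-carry (borrow at r, buy the stock and collect the dividends, short the forward).
Profit at T = |F_mkt − F*| = |512.74 − 497.9582| = S$14.78 per share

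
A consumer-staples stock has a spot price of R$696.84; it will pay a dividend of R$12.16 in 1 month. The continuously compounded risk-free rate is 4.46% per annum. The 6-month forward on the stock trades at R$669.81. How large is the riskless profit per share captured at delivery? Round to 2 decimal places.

PV(dividends) I = 12.16·e^(−0.0446·1/12) = 12.1149
Fair forward F* = (S − I)·e^(rT) = (696.84 − 12.1149)·e^0.022300 = 684.7251 × 1.022551 = 700.1663
Market R$669.81 < fair 700.1663: forward underpriced → reverse cash-and-carry (short the stock, invest proceeds at r, pay the dividends, go long the forward).
Profit at T = |F_mkt − F*| = |669.81 − 700.1663| = R$30.36 per share

R$30.36 per share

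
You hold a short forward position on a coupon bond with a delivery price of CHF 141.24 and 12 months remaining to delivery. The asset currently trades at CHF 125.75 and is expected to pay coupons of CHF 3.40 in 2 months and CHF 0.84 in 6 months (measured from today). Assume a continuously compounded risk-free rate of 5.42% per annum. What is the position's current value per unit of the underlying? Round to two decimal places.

PV(remaining coupons) I = 3.40·e^(−0.0542·2/12) + 0.84·e^(−0.0542·6/12) = 4.1870
Current forward F = (S − I)·e^(rT) = (125.75 − 4.1870)·e^(0.0542·12/12) = 121.5630 × 1.055696 = 128.3336
Value (long) = (F − K)·e^(−rT) = (128.3336 − 141.24) × 0.947243 = -12.2255
Short position value = −(long value) = CHF 12.23

CHF 12.23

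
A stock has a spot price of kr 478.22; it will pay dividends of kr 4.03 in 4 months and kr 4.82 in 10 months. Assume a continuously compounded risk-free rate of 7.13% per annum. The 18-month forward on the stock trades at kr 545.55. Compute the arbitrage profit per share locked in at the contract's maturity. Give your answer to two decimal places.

PV(dividends) I = 4.03·e^(−0.0713·4/12) + 4.82·e^(−0.0713·10/12) = 8.4773
Fair forward F* = (S − I)·e^(rT) = (478.22 − 8.4773)·e^0.106950 = 469.7427 × 1.112879 = 522.7668
Market kr 545.55 > fair 522.7668: forward overpriced → cash-and-carry (borrow at r, buy the stock and collect the dividends, short the forward).
Profit at T = |F_mkt − F*| = |545.55 − 522.7668| = kr 22.78 per share

kr 22.78 per share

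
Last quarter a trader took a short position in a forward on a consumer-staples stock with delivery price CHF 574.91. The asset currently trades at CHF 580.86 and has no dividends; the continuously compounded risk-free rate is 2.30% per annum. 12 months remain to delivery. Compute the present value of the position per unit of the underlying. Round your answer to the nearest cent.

Current fair forward for the remaining 12 months: F = S·e^(r·T), r = 0.0230
F = 580.86 · e^(0.0230 × 12/12) = 580.86 × 1.023267 = 594.3749
Value of long forward = (F − K)·e^(−rT) = (594.3749 − 574.91) · e^(−0.0230·12/12)
= 19.4649 × 0.977262 = 19.02
Short position value = −(long value) = -CHF 19.02

-CHF 19.02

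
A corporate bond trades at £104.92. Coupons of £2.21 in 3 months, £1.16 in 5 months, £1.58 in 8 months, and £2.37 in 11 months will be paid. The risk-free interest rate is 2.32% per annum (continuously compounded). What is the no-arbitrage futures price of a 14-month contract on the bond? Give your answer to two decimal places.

PV(coupons) I = 2.21·e^(−0.0232·3/12) + 1.16·e^(−0.0232·5/12) + 1.58·e^(−0.0232·8/12) + 2.37·e^(−0.0232·11/12)
I = 2.1972 + 1.1488 + 1.5558 + 2.3201 = 7.2219
F = (S − I)·e^(rT) = (104.92 − 7.2219) · e^(0.0232·14/12)
= 97.6981 · e^0.027067 = 97.6981 × 1.027437 = £100.38

£100.38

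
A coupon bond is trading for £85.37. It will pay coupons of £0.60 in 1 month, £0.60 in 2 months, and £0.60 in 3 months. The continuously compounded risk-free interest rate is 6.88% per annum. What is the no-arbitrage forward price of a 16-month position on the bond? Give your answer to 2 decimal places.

£91.62

PV(coupons) I = 0.60·e^(−0.0688·1/12) + 0.60·e^(−0.0688·2/12) + 0.60·e^(−0.0688·3/12)
I = 0.5966 + 0.5932 + 0.5898 = 1.7796
F = (S − I)·e^(rT) = (85.37 − 1.7796) · e^(0.0688·16/12)
= 83.5904 · e^0.091733 = 83.5904 × 1.096072 = £91.62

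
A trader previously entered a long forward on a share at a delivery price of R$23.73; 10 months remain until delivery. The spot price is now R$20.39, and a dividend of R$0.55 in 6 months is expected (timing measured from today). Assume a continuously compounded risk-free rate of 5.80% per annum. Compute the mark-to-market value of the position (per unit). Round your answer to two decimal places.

-R$2.75

PV(remaining dividends) I = 0.55·e^(−0.0580·6/12) = 0.5343
Current forward F = (S − I)·e^(rT) = (20.39 − 0.5343)·e^(0.0580·10/12) = 19.8557 × 1.049520 = 20.8390
Value (long) = (F − K)·e^(−rT) = (20.8390 − 23.73) × 0.952816 = -2.7546
Value = -R$2.75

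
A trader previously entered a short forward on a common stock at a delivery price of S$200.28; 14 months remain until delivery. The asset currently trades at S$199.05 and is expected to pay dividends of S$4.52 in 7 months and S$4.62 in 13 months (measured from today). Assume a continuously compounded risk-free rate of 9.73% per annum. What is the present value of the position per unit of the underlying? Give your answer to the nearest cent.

PV(remaining dividends) I = 4.52·e^(−0.0973·7/12) + 4.62·e^(−0.0973·13/12) = 8.4284
Current forward F = (S − I)·e^(rT) = (199.05 − 8.4284)·e^(0.0973·14/12) = 190.6216 × 1.120211 = 213.5364
Value (long) = (F − K)·e^(−rT) = (213.5364 − 200.28) × 0.892689 = 11.8338
Short position value = −(long value) = -S$11.83

-S$11.83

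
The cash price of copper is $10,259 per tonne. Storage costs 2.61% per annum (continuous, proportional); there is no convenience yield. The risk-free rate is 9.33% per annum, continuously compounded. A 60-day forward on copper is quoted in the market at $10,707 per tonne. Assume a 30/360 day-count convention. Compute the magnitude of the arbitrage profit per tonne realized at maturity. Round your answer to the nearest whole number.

$242 per tonne

Fair forward: F* = S·e^(carry·T), with carry = (r + u) = 0.0933 + 0.0261 = 0.1194
F* = 10259 · e^(0.1194 × 60/360) = 10259 · e^0.019900 = 10259 × 1.020099 = $10465.1956
Market $10707 > fair $10465.1956: forward overpriced → cash-and-carry (buy spot, short the forward).
At maturity, profit = |F_mkt − F*| = |10707 − 10465.1956| = $242 per tonne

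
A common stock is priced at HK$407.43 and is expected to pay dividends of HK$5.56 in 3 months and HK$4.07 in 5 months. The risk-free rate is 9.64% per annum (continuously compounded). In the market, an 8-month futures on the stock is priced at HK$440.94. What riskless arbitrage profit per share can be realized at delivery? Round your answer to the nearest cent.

HK$16.42 per share

PV(dividends) I = 5.56·e^(−0.0964·3/12) + 4.07·e^(−0.0964·5/12) = 9.3374
Fair futures F* = (S − I)·e^(rT) = (407.43 − 9.3374)·e^0.064267 = 398.0926 × 1.066377 = 424.5168
Market HK$440.94 > fair 424.5168: forward overpriced → cash-and-carry (borrow at r, buy the stock and collect the dividends, short the forward).
Profit at T = |F_mkt − F*| = |440.94 − 424.5168| = HK$16.42 per share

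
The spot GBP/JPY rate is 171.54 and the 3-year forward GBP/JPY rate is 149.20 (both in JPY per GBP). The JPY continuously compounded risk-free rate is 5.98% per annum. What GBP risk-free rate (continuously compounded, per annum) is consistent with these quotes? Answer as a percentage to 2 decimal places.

10.63%

F = S·e^((r_JPY − r_GBP)T) ⇒ r_GBP = r_JPY − ln(F/S)/T
ln(149.20/171.54) = -0.139529; /(3) = -0.046510
r_GBP = 0.0598 + 0.046510 = 0.106310
r_GBP = 10.63%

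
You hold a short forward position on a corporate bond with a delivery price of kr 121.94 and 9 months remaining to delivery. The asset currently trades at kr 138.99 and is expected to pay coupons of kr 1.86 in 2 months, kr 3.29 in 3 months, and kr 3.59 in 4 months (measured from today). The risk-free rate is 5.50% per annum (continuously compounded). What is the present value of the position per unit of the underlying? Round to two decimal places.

-kr 13.36

PV(remaining coupons) I = 1.86·e^(−0.0550·2/12) + 3.29·e^(−0.0550·3/12) + 3.59·e^(−0.0550·4/12) = 8.6129
Current forward F = (S − I)·e^(rT) = (138.99 − 8.6129)·e^(0.0550·9/12) = 130.3771 × 1.042113 = 135.8677
Value (long) = (F − K)·e^(−rT) = (135.8677 − 121.94) × 0.959589 = 13.3649
Short position value = −(long value) = -kr 13.36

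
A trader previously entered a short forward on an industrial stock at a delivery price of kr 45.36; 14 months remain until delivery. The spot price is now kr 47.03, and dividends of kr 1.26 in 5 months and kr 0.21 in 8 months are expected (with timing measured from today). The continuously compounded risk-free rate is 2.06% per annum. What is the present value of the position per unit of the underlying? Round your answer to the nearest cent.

PV(remaining dividends) I = 1.26·e^(−0.0206·5/12) + 0.21·e^(−0.0206·8/12) = 1.4564
Current forward F = (S − I)·e^(rT) = (47.03 − 1.4564)·e^(0.0206·14/12) = 45.5736 × 1.024324 = 46.6821
Value (long) = (F − K)·e^(−rT) = (46.6821 − 45.36) × 0.976253 = 1.2907
Short position value = −(long value) = -kr 1.29

-kr 1.29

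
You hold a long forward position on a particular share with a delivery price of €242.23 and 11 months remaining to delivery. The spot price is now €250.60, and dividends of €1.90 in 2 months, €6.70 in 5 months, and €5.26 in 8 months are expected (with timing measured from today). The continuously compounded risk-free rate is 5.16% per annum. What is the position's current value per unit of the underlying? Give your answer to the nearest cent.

PV(remaining dividends) I = 1.90·e^(−0.0516·2/12) + 6.70·e^(−0.0516·5/12) + 5.26·e^(−0.0516·8/12) = 13.5234
Current forward F = (S − I)·e^(rT) = (250.60 − 13.5234)·e^(0.0516·11/12) = 237.0766 × 1.048436 = 248.5596
Value (long) = (F − K)·e^(−rT) = (248.5596 − 242.23) × 0.953801 = 6.0372
Value = €6.04

€6.04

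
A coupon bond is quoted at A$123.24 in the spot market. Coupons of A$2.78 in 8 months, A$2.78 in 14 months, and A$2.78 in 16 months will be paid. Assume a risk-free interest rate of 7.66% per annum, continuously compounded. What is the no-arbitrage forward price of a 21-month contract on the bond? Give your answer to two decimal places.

PV(coupons) I = 2.78·e^(−0.0766·8/12) + 2.78·e^(−0.0766·14/12) + 2.78·e^(−0.0766·16/12)
I = 2.6416 + 2.5423 + 2.5101 = 7.6940
F = (S − I)·e^(rT) = (123.24 − 7.6940) · e^(0.0766·21/12)
= 115.5460 · e^0.134050 = 115.5460 × 1.143450 = A$132.12

A$132.12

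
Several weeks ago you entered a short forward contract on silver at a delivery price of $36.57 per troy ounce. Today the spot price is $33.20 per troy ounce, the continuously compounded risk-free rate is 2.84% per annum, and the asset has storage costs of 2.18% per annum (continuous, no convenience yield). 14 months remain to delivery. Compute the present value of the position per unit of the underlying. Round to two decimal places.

$1.32 per troy ounce

Current fair forward for the remaining 14 months: F = S·e^((r + u)·T), (r + u) = 0.0284 + 0.0218 = 0.0502
F = 33.20 · e^(0.0502 × 14/12) = 33.20 × 1.060316 = 35.2025
Value of long forward = (F − K)·e^(−rT) = (35.2025 − 36.57) · e^(−0.0284·14/12)
= -1.3675 × 0.967410 = -1.32
Short position value = −(long value) = $1.32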